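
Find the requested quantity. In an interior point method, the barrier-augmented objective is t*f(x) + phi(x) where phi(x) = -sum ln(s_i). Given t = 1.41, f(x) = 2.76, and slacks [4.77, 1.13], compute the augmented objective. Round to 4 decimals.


Step 1: Compute log-barrier.
ln values: [1.5623, 0.1222]
phi = -(1.5623 + 0.1222) = -1.6846
Step 2: Compute augmented objective.
t*f(x) = 1.41*2.76 = 3.8916
Total = 3.8916 - 1.6846 = 2.207


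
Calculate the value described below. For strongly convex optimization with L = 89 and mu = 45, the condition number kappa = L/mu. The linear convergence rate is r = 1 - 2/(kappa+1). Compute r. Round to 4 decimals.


Step 1: Compute the condition number.
kappa = L/mu = 89/45 = 1.9778
Step 2: Compute the convergence rate.
r = 1 - 2/(kappa + 1) = 1 - 2*mu/(L + mu) = (L - mu)/(L + mu) = 44/134 = 0.3284


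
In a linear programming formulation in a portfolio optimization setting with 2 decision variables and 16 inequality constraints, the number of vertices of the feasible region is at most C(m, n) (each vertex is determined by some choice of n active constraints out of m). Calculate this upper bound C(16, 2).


Each vertex corresponds to some choice of n active constraints out of m, so the number of vertices is at most C(m, n) = m! / (n!(m-n)!).
m = 16, n = 2
Numerator: 16 * 15
Denominator: 2! = 2
C(16, 2) = 120


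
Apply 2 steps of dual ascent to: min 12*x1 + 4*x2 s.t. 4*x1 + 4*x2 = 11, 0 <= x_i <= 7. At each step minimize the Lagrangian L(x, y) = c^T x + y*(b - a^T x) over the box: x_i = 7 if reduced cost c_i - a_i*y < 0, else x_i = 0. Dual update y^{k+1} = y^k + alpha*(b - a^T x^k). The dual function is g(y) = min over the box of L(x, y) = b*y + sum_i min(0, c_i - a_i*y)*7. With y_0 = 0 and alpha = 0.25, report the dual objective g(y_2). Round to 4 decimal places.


Dual ascent for LP: min 12*x1 + 4*x2, 4*x1 + 4*x2 = 11, 0 <= x_i <= 7
Step 1: y^k = 0.0, reduced costs: (12.0, 4.0)
  x^k = (0.0, 0.0), subgradient = b - a^T x = 11.0
  y^{k+1} = 0.0 + 0.25*11.0 = 2.75
Step 2: y^k = 2.75, reduced costs: (1.0, -7.0)
  x^k = (0.0, 7.0), subgradient = b - a^T x = -17.0
  y^{k+1} = 2.75 + 0.25*-17.0 = -1.5
Dual objective at y_2 = -1.5: reduced costs (18.0, 10.0), box minimizer x = (0.0, 0.0)
g(y_2) = b*y + (c1 - a1*y)*x1 + (c2 - a2*y)*x2 = 11*(-1.5) + 18.0*0.0 + 10.0*0.0 = -16.5 + 0.0 + 0.0 = -16.5


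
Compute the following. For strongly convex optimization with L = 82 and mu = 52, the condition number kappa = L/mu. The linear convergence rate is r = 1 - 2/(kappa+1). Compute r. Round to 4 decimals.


Step 1: Compute the condition number.
kappa = L/mu = 82/52 = 1.5769
Step 2: Compute the convergence rate.
r = 1 - 2/(kappa + 1) = 1 - 2*mu/(L + mu) = (L - mu)/(L + mu) = 30/134 = 0.2239


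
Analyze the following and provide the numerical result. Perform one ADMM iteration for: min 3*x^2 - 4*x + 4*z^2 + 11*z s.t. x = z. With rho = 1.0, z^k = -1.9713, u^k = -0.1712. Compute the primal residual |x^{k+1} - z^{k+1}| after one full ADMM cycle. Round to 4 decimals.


ADMM iteration with rho = 1.0, z^k = -1.9713, u^k = -0.1712
Step 1: x-update.
Minimize 3*x^2 - 4*x + (1.0/2)*(x + 1.9713 - 0.1712)^2
FOC: (2*3 + 1.0)*x = 4 + 1.0*(-1.9713 + 0.1712)
x^{k+1} = 0.3143
Step 2: z-update.
Minimize 4*z^2 + 11*z + (1.0/2)*(0.3143 - z - 0.1712)^2
FOC: (2*4 + 1.0)*z = -11 + 1.0*(0.3143 - 0.1712)
z^{k+1} = -1.2063
Step 3: u-update.
u^{k+1} = -0.1712 + 0.3143 + 1.2063 = 1.3494
Step 4: Primal residual = |0.3143 + 1.2063| = 1.5206


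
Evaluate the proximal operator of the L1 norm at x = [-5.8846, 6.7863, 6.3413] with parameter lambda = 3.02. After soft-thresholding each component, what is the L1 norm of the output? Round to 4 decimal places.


Soft-thresholding with lambda = 3.02:
prox(-5.8846) = sign(-5.8846)*max(|-5.8846| - 3.02, 0) = -2.8646
prox(6.7863) = sign(6.7863)*max(|6.7863| - 3.02, 0) = 3.7663
prox(6.3413) = sign(6.3413)*max(|6.3413| - 3.02, 0) = 3.3213
prox(x) = [-2.8646, 3.7663, 3.3213]
||prox(x)||_1 = 2.8646 + 3.7663 + 3.3213 = 9.9522


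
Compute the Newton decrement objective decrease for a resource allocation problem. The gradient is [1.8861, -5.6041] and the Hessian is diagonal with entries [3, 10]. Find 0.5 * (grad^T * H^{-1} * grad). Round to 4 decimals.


Step 1: H is diagonal, so H^(-1) * g = [0.6287, -0.5604].
Step 2: g^T H^(-1) g = sum_i g_i^2 / H_ii
  = (1.8861)^2/3 + (-5.6041)^2/10
  = 1.1858 + 3.1406 = 4.3264
Step 3: Objective decrease = 0.5 * g^T H^(-1) g = 2.1632


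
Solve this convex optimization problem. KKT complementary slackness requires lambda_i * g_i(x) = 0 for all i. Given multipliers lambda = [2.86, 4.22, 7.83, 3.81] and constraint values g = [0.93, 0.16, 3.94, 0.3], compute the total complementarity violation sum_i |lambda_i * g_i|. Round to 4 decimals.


KKT complementary slackness check:
lambda_1 * g_1 = 2.86 * 0.93 = 2.6598
lambda_2 * g_2 = 4.22 * 0.16 = 0.6752
lambda_3 * g_3 = 7.83 * 3.94 = 30.8502
lambda_4 * g_4 = 3.81 * 0.3 = 1.143
Total violation = 2.6598 + 0.6752 + 30.8502 + 1.143 = 35.3282


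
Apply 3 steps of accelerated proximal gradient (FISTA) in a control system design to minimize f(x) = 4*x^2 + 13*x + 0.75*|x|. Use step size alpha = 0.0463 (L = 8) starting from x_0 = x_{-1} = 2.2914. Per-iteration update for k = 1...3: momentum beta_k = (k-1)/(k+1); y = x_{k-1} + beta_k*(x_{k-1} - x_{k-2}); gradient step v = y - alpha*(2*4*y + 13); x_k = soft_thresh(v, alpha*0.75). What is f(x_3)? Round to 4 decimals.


FISTA on f(x) = 4*x^2 + 13*x + 0.75*|x|
L = 8, alpha = 0.0463
Iteration 1: beta = 0.0, y = 2.2914 + 0.0*(2.2914 - 2.2914) = 2.2914
  grad(y) = 31.3312, v = y - alpha*grad = 0.8408
  prox(v) = soft_thresh(0.8408, 0.0347) = 0.806
Iteration 2: beta = 0.3333, y = 0.806 + 0.3333*(0.806 - 2.2914) = 0.3109
  grad(y) = 15.4874, v = y - alpha*grad = -0.4061
  prox(v) = soft_thresh(-0.4061, 0.0347) = -0.3714
Iteration 3: beta = 0.5, y = -0.3714 + 0.5*(-0.3714 - 0.806) = -0.9601
  grad(y) = 5.3188, v = y - alpha*grad = -1.2064
  prox(v) = soft_thresh(-1.2064, 0.0347) = -1.1717
f(x_3) = 4*(-1.1717)^2 + 13*(-1.1717) + 0.75*|-1.1717| = -8.8618


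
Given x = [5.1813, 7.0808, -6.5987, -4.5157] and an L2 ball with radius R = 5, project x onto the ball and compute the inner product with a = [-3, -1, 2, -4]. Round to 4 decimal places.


Step 1: Compute ||x|| (intermediates to 6 decimals).
||x|| = sqrt(5.1813^2 + 7.0808^2 + (-6.5987)^2 + (-4.5157)^2) = 11.870888
Step 2: Project.
Since ||x|| > R, scale = R/||x|| = 5/11.870888 = 0.421198, proj(x) = scale * x
proj(x) = [2.182353, 2.982419, -2.779359, -1.902004]
Step 3: Dot product.
a^T * proj(x) = -3*2.182353 - 1*2.982419 + 2*(-2.779359) - 4*(-1.902004) = -7.4802


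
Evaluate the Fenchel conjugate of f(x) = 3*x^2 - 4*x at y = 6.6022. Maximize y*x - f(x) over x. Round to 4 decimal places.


f*(y) = sup_x {y*x - a*x^2 - b*x} = sup_x {(y-b)*x - a*x^2}
FOC: (y - b) - 2a*x = 0 => x* = (y - b)/(2a)
x* = (6.6022 + 4)/(2*3) = 1.767
f*(6.6022) = (y-b)^2/(4a) = (6.6022 + 4)^2/(4*3)
= 112.4066/12 = 9.3672


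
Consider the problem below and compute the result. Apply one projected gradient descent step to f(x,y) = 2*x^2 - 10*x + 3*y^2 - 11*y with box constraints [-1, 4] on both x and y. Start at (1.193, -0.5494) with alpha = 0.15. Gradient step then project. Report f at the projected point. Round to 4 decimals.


Step 1: Compute gradient at (1.193, -0.5494).
grad_x = 2*2*1.193 - 10 = -5.228
grad_y = 2*3*-0.5494 - 11 = -14.2964
Step 2: Gradient step.
x_raw = 1.193 - 0.15*-5.228 = 1.9772
y_raw = -0.5494 - 0.15*-14.2964 = 1.5951
Step 3: Project onto [-1, 4].
x_proj = clip(1.9772) = 1.9772
y_proj = clip(1.5951) = 1.5951
Step 4: Evaluate f.
f(1.9772, 1.5951) = -21.8664


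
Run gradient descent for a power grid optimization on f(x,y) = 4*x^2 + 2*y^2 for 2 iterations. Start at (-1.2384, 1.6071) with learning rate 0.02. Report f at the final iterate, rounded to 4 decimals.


Gradient descent on f(x,y) = 4*x^2 + 2*y^2.
Starting point: (-1.2384, 1.6071), alpha = 0.02
Step 1: grad_x = 2*4*-1.2384 = -9.9072, grad_y = 2*2*1.6071 = 6.4284
  x_1 = -1.2384 - 0.02*-9.9072 = -1.0403
  y_1 = 1.6071 - 0.02*6.4284 = 1.4785
Step 2: grad_x = 2*4*-1.0403 = -8.322, grad_y = 2*2*1.4785 = 5.9141
  x_2 = -1.0403 - 0.02*-8.322 = -0.8738
  y_2 = 1.4785 - 0.02*5.9141 = 1.3602
f(-0.8738, 1.3602) = 4*(-0.8738)^2 + 2*1.3602^2 = 6.7548


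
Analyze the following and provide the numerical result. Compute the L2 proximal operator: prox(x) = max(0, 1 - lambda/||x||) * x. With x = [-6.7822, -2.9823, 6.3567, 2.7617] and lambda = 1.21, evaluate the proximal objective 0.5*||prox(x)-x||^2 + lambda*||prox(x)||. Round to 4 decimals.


Step 1: Compute ||x||.
||x|| = 10.1453
Step 2: Compute scaling factor.
scale = max(0, 1 - 1.21/10.1453) = 0.8807
Step 3: prox(x) = [-5.9733, -2.6266, 5.5986, 2.4323]
||prox(x)|| = 8.9353
Step 4: Proximal objective.
0.5*||prox-x||^2 = 0.7321
lambda*||prox|| = 10.8117
Total = 11.5438


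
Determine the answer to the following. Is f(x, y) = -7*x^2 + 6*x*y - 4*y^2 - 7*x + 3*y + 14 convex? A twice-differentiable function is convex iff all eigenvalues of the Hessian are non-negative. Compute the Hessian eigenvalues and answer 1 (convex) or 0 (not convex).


The Hessian of f(x,y) = -7*x^2 + 6*x*y - 4*y^2 - 7*x + 3*y + 14 is:
H = [[-14, 6], [6, -8]]
Trace = -14 - 8 = -22
Determinant = -14*-8 - (6)^2 = 76
Discriminant = (-22)^2 - 4*76 = 180.0
Eigenvalues: lambda_1 = -17.7082, lambda_2 = -4.2918
The function is not convex.

0


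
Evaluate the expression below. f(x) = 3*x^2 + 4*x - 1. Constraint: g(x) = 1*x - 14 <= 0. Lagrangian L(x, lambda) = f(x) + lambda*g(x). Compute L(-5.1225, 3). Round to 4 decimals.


Step 1: Evaluate f(x).
f(-5.1225) = 3*(-5.1225)^2 + 4*(-5.1225) - 1 = 57.23
Step 2: Evaluate g(x).
g(-5.1225) = 1*-5.1225 - 14 = -19.1225
Step 3: Compute Lagrangian.
L = 57.23 + 3*-19.1225 = -0.1375


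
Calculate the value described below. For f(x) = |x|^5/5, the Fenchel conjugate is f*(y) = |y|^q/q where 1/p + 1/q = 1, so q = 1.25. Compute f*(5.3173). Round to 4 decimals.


The conjugate exponent q satisfies 1/p + 1/q = 1.
p = 5, so q = 5/(5 - 1) = 1.25
|y|^q = 5.3173^1.25 = 8.0745
f*(5.3173) = 8.0745 / 1.25 = 6.4596


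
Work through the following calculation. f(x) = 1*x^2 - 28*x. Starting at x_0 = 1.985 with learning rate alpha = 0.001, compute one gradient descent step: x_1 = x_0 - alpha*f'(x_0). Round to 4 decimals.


We compute the gradient at x_0 and apply the update.
f'(x) = 2*x - 28
f'(1.985) = 2*1.985 - 28 = -24.03
x_1 = 1.985 - 0.001*-24.03 = 2.009


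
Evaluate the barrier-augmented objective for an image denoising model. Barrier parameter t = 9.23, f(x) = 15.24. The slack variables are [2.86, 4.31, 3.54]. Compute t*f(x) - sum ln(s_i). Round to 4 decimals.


Step 1: Compute log-barrier.
ln values: [1.0508, 1.4609, 1.2641]
phi = -(1.0508 + 1.4609 + 1.2641) = -3.7759
Step 2: Compute augmented objective.
t*f(x) = 9.23*15.24 = 140.6652
Total = 140.6652 - 3.7759 = 136.8893


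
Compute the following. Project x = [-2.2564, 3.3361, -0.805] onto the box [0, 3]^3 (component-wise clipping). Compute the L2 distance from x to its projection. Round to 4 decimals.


Project each component onto [0, 3].
clip(-2.2564) = 0.0, clip(3.3361) = 3.0, clip(-0.805) = 0.0
Projection = [0.0, 3.0, 0.0]
Squared diffs: [5.0913, 0.113, 0.648]
Distance = sqrt(5.8523) = 2.4192


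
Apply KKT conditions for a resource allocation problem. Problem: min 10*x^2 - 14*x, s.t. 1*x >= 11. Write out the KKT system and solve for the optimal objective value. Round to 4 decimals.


Step 1: Try lambda = 0 (constraint inactive).
x_unc = 14/(2*10) = 0.7
Check: 1*0.7 = 0.7 < 11 -- violated!
Step 2: Constraint must be active: 1*x = 11
x* = 11/1 = 11.0
lambda = (2*10*11.0 - 14)/1 = 206.0
Step 3: Compute optimal value.
f(x*) = 10*11.0^2 - 14*11.0 = 1056.0


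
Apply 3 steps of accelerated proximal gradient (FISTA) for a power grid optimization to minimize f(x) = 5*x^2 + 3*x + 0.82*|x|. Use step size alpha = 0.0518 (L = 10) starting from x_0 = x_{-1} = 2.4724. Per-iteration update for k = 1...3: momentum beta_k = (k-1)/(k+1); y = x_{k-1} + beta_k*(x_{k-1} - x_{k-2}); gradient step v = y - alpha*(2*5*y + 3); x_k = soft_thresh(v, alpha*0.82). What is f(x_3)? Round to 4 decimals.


FISTA on f(x) = 5*x^2 + 3*x + 0.82*|x|
L = 10, alpha = 0.0518
Iteration 1: beta = 0.0, y = 2.4724 + 0.0*(2.4724 - 2.4724) = 2.4724
  grad(y) = 27.724, v = y - alpha*grad = 1.0363
  prox(v) = soft_thresh(1.0363, 0.0425) = 0.9938
Iteration 2: beta = 0.3333, y = 0.9938 + 0.3333*(0.9938 - 2.4724) = 0.501
  grad(y) = 8.0096, v = y - alpha*grad = 0.0861
  prox(v) = soft_thresh(0.0861, 0.0425) = 0.0436
Iteration 3: beta = 0.5, y = 0.0436 + 0.5*(0.0436 - 0.9938) = -0.4315
  grad(y) = -1.3153, v = y - alpha*grad = -0.3634
  prox(v) = soft_thresh(-0.3634, 0.0425) = -0.3209
f(x_3) = 5*(-0.3209)^2 + 3*(-0.3209) + 0.82*|-0.3209| = -0.1847


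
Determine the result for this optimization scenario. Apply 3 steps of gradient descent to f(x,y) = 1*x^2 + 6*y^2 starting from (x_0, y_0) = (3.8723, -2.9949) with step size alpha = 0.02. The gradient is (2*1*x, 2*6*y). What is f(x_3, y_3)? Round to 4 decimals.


Gradient descent on f(x,y) = 1*x^2 + 6*y^2.
Starting point: (3.8723, -2.9949), alpha = 0.02
Step 1: grad_x = 2*1*3.8723 = 7.7446, grad_y = 2*6*-2.9949 = -35.9388
  x_1 = 3.8723 - 0.02*7.7446 = 3.7174
  y_1 = -2.9949 - 0.02*-35.9388 = -2.2761
Step 2: grad_x = 2*1*3.7174 = 7.4348, grad_y = 2*6*-2.2761 = -27.3135
  x_2 = 3.7174 - 0.02*7.4348 = 3.5687
  y_2 = -2.2761 - 0.02*-27.3135 = -1.7299
Step 3: grad_x = 2*1*3.5687 = 7.1374, grad_y = 2*6*-1.7299 = -20.7583
  x_3 = 3.5687 - 0.02*7.1374 = 3.426
  y_3 = -1.7299 - 0.02*-20.7583 = -1.3147
f(3.426, -1.3147) = 1*3.426^2 + 6*(-1.3147)^2 = 22.1077


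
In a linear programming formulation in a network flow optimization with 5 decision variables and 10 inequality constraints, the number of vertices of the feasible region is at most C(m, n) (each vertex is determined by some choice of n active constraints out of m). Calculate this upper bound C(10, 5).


Each vertex corresponds to some choice of n active constraints out of m, so the number of vertices is at most C(m, n) = m! / (n!(m-n)!).
m = 10, n = 5
Numerator: 10 * 9 * 8 * 7 * 6
Denominator: 5! = 120
C(10, 5) = 252


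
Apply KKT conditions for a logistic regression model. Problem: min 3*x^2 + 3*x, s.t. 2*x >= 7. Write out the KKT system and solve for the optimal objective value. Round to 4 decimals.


Step 1: Try lambda = 0 (constraint inactive).
x_unc = -3/(2*3) = -0.5
Check: 2*-0.5 = -1.0 < 7 -- violated!
Step 2: Constraint must be active: 2*x = 7
x* = 7/2 = 3.5
lambda = (2*3*3.5 + 3)/2 = 12.0
Step 3: Compute optimal value.
f(x*) = 3*3.5^2 + 3*3.5 = 47.25


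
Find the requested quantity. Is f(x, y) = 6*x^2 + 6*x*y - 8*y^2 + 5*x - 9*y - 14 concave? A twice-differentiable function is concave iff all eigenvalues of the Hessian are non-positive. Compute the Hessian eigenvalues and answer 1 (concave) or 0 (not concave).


The Hessian of f(x,y) = 6*x^2 + 6*x*y - 8*y^2 + 5*x - 9*y - 14 is:
H = [[12, 6], [6, -16]]
Trace = 12 - 16 = -4
Determinant = 12*-16 - (6)^2 = -228
Discriminant = (-4)^2 - 4*-228 = 928.0
Eigenvalues: lambda_1 = -17.2315, lambda_2 = 13.2315
The function is not concave.

0


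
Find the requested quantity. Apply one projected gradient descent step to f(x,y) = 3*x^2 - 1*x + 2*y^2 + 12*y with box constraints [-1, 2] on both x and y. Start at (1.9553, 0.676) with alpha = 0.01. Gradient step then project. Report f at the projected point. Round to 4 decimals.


Step 1: Compute gradient at (1.9553, 0.676).
grad_x = 2*3*1.9553 - 1 = 10.7318
grad_y = 2*2*0.676 + 12 = 14.704
Step 2: Gradient step.
x_raw = 1.9553 - 0.01*10.7318 = 1.848
y_raw = 0.676 - 0.01*14.704 = 0.529
Step 3: Project onto [-1, 2].
x_proj = clip(1.848) = 1.848
y_proj = clip(0.529) = 0.529
Step 4: Evaluate f.
f(1.848, 0.529) = 15.3042


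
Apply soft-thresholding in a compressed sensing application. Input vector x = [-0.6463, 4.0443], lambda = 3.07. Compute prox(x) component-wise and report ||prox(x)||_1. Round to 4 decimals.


Soft-thresholding with lambda = 3.07:
prox(-0.6463) = sign(-0.6463)*max(|-0.6463| - 3.07, 0) = 0.0
prox(4.0443) = sign(4.0443)*max(|4.0443| - 3.07, 0) = 0.9743
prox(x) = [0.0, 0.9743]
||prox(x)||_1 = 0.0 + 0.9743 = 0.9743


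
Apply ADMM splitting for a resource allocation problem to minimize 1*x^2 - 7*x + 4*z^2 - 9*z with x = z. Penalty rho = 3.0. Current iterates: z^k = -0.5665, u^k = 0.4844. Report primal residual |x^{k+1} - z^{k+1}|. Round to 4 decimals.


ADMM iteration with rho = 3.0, z^k = -0.5665, u^k = 0.4844
Step 1: x-update.
Minimize 1*x^2 - 7*x + (3.0/2)*(x + 0.5665 + 0.4844)^2
FOC: (2*1 + 3.0)*x = 7 + 3.0*(-0.5665 - 0.4844)
x^{k+1} = 0.7695
Step 2: z-update.
Minimize 4*z^2 - 9*z + (3.0/2)*(0.7695 - z + 0.4844)^2
FOC: (2*4 + 3.0)*z = 9 + 3.0*(0.7695 + 0.4844)
z^{k+1} = 1.1601
Step 3: u-update.
u^{k+1} = 0.4844 + 0.7695 - 1.1601 = 0.0937
Step 4: Primal residual = |0.7695 - 1.1601| = 0.3907


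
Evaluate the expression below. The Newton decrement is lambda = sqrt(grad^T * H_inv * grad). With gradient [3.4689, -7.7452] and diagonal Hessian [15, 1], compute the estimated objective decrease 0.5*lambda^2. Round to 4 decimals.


Step 1: H is diagonal, so H^(-1) * g = [0.2313, -7.7452].
Step 2: g^T H^(-1) g = sum_i g_i^2 / H_ii
  = (3.4689)^2/15 + (-7.7452)^2/1
  = 0.8022 + 59.9881 = 60.7903
Step 3: Objective decrease = 0.5 * g^T H^(-1) g = 30.3952


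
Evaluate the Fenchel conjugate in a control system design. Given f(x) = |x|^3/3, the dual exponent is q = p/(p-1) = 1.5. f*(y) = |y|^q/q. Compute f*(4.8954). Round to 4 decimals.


The conjugate exponent q satisfies 1/p + 1/q = 1.
p = 3, so q = 3/(3 - 1) = 1.5
|y|^q = 4.8954^1.5 = 10.8313
f*(4.8954) = 10.8313 / 1.5 = 7.2209


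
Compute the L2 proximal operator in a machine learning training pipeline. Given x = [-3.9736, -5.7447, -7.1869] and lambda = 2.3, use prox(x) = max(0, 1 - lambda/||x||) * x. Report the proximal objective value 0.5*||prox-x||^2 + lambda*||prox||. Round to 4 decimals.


Step 1: Compute ||x||.
||x|| = 10.0221
Step 2: Compute scaling factor.
scale = max(0, 1 - 2.3/10.0221) = 0.7705
Step 3: prox(x) = [-3.0617, -4.4263, -5.5376]
||prox(x)|| = 7.7221
Step 4: Proximal objective.
0.5*||prox-x||^2 = 2.645
lambda*||prox|| = 17.7608
Total = 20.4058


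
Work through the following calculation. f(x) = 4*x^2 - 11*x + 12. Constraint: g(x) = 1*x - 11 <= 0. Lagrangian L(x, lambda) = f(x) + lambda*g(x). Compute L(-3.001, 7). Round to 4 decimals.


Step 1: Evaluate f(x).
f(-3.001) = 4*(-3.001)^2 - 11*(-3.001) + 12 = 81.035
Step 2: Evaluate g(x).
g(-3.001) = 1*-3.001 - 11 = -14.001
Step 3: Compute Lagrangian.
L = 81.035 + 7*-14.001 = -16.972


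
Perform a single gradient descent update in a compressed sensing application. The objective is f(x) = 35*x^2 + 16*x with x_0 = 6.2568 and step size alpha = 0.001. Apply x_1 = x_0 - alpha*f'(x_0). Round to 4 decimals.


We compute the gradient at x_0 and apply the update.
f'(x) = 70*x + 16
f'(6.2568) = 70*6.2568 + 16 = 453.976
x_1 = 6.2568 - 0.001*453.976 = 5.8028


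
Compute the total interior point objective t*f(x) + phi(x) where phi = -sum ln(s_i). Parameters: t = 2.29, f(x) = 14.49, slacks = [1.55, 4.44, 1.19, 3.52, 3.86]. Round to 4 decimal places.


Step 1: Compute log-barrier.
ln values: [0.4383, 1.4907, 0.174, 1.2585, 1.3507]
phi = -(0.4383 + 1.4907 + 0.174 + 1.2585 + 1.3507) = -4.712
Step 2: Compute augmented objective.
t*f(x) = 2.29*14.49 = 33.1821
Total = 33.1821 - 4.712 = 28.4701


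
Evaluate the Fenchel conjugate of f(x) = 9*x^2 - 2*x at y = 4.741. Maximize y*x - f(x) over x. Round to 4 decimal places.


f*(y) = sup_x {y*x - a*x^2 - b*x} = sup_x {(y-b)*x - a*x^2}
FOC: (y - b) - 2a*x = 0 => x* = (y - b)/(2a)
x* = (4.741 + 2)/(2*9) = 0.3745
f*(4.741) = (y-b)^2/(4a) = (4.741 + 2)^2/(4*9)
= 45.4411/36 = 1.2623


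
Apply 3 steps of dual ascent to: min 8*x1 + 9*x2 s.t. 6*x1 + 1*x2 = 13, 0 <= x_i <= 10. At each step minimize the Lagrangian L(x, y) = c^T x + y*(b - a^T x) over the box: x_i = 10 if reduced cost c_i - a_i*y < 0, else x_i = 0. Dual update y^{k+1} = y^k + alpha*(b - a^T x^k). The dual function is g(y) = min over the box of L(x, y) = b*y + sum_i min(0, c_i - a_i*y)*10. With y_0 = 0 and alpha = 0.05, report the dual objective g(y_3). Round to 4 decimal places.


Dual ascent for LP: min 8*x1 + 9*x2, 6*x1 + 1*x2 = 13, 0 <= x_i <= 10
Step 1: y^k = 0.0, reduced costs: (8.0, 9.0)
  x^k = (0.0, 0.0), subgradient = b - a^T x = 13.0
  y^{k+1} = 0.0 + 0.05*13.0 = 0.65
Step 2: y^k = 0.65, reduced costs: (4.1, 8.35)
  x^k = (0.0, 0.0), subgradient = b - a^T x = 13.0
  y^{k+1} = 0.65 + 0.05*13.0 = 1.3
Step 3: y^k = 1.3, reduced costs: (0.2, 7.7)
  x^k = (0.0, 0.0), subgradient = b - a^T x = 13.0
  y^{k+1} = 1.3 + 0.05*13.0 = 1.95
Dual objective at y_3 = 1.95: reduced costs (-3.7, 7.05), box minimizer x = (10.0, 0.0)
g(y_3) = b*y + (c1 - a1*y)*x1 + (c2 - a2*y)*x2 = 13*1.95 + (-3.7)*10.0 + 7.05*0.0 = 25.35 - 37.0 + 0.0 = -11.65


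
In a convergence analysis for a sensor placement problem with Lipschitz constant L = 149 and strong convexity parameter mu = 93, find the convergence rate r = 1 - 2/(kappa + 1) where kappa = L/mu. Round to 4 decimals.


Step 1: Compute the condition number.
kappa = L/mu = 149/93 = 1.6022
Step 2: Compute the convergence rate.
r = 1 - 2/(kappa + 1) = 1 - 2*mu/(L + mu) = (L - mu)/(L + mu) = 56/242 = 0.2314


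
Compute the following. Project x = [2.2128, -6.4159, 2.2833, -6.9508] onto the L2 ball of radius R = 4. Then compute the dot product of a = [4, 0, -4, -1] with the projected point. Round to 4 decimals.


Step 1: Compute ||x|| (intermediates to 6 decimals).
||x|| = sqrt(2.2128^2 + (-6.4159)^2 + 2.2833^2 + (-6.9508)^2) = 9.979345
Step 2: Project.
Since ||x|| > R, scale = R/||x|| = 4/9.979345 = 0.400828, proj(x) = scale * x
proj(x) = [0.886952, -2.571672, 0.915211, -2.786075]
Step 3: Dot product.
a^T * proj(x) = 4*0.886952 + 0*(-2.571672) - 4*0.915211 - 1*(-2.786075) = 2.673


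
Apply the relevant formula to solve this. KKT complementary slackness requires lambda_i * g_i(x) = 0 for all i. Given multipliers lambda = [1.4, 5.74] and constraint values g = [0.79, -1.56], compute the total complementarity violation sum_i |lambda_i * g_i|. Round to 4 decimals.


KKT complementary slackness check:
lambda_1 * g_1 = 1.4 * 0.79 = 1.106
lambda_2 * g_2 = 5.74 * -1.56 = -8.9544
Total violation = 1.106 + 8.9544 = 10.0604


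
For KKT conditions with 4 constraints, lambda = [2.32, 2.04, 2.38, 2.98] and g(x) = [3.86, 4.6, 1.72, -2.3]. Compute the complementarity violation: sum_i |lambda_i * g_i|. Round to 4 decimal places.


KKT complementary slackness check:
lambda_1 * g_1 = 2.32 * 3.86 = 8.9552
lambda_2 * g_2 = 2.04 * 4.6 = 9.384
lambda_3 * g_3 = 2.38 * 1.72 = 4.0936
lambda_4 * g_4 = 2.98 * -2.3 = -6.854
Total violation = 8.9552 + 9.384 + 4.0936 + 6.854 = 29.2868


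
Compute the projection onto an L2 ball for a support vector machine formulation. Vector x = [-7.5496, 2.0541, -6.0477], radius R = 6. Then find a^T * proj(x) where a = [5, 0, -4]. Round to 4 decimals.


Step 1: Compute ||x|| (intermediates to 6 decimals).
||x|| = sqrt((-7.5496)^2 + 2.0541^2 + (-6.0477)^2) = 9.888906
Step 2: Project.
Since ||x|| > R, scale = R/||x|| = 6/9.888906 = 0.606741, proj(x) = scale * x
proj(x) = [-4.580652, 1.246307, -3.669388]
Step 3: Dot product.
a^T * proj(x) = 5*(-4.580652) + 0*1.246307 - 4*(-3.669388) = -8.2257


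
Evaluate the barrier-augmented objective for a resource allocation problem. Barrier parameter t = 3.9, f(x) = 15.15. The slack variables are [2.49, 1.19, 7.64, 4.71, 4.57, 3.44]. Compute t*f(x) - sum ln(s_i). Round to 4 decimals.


Step 1: Compute log-barrier.
ln values: [0.9123, 0.174, 2.0334, 1.5497, 1.5195, 1.2355]
phi = -(0.9123 + 0.174 + 2.0334 + 1.5497 + 1.5195 + 1.2355) = -7.4243
Step 2: Compute augmented objective.
t*f(x) = 3.9*15.15 = 59.085
Total = 59.085 - 7.4243 = 51.6607


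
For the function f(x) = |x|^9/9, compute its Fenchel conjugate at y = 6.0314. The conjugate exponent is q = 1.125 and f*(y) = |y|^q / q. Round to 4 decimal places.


The conjugate exponent q satisfies 1/p + 1/q = 1.
p = 9, so q = 9/(9 - 1) = 1.125
|y|^q = 6.0314^1.125 = 7.5504
f*(6.0314) = 7.5504 / 1.125 = 6.7115


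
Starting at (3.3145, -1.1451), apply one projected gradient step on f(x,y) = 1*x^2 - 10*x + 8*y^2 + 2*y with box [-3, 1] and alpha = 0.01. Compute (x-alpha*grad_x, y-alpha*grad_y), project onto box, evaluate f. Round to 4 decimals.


Step 1: Compute gradient at (3.3145, -1.1451).
grad_x = 2*1*3.3145 - 10 = -3.371
grad_y = 2*8*-1.1451 + 2 = -16.3216
Step 2: Gradient step.
x_raw = 3.3145 - 0.01*-3.371 = 3.3482
y_raw = -1.1451 - 0.01*-16.3216 = -0.9819
Step 3: Project onto [-3, 1].
x_proj = clip(3.3482) = 1.0
y_proj = clip(-0.9819) = -0.9819
Step 4: Evaluate f.
f(1.0, -0.9819) = -3.251


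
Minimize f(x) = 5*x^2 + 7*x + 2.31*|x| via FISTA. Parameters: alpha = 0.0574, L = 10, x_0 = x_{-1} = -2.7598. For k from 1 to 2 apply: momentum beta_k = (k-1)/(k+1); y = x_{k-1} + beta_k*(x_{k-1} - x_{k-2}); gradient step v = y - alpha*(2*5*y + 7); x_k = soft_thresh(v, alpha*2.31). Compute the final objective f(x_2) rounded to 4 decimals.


FISTA on f(x) = 5*x^2 + 7*x + 2.31*|x|
L = 10, alpha = 0.0574
Iteration 1: beta = 0.0, y = -2.7598 + 0.0*(-2.7598 + 2.7598) = -2.7598
  grad(y) = -20.598, v = y - alpha*grad = -1.5775
  prox(v) = soft_thresh(-1.5775, 0.1326) = -1.4449
Iteration 2: beta = 0.3333, y = -1.4449 + 0.3333*(-1.4449 + 2.7598) = -1.0066
  grad(y) = -3.0657, v = y - alpha*grad = -0.8306
  prox(v) = soft_thresh(-0.8306, 0.1326) = -0.698
f(x_2) = 5*(-0.698)^2 + 7*(-0.698) + 2.31*|-0.698| = -0.8376


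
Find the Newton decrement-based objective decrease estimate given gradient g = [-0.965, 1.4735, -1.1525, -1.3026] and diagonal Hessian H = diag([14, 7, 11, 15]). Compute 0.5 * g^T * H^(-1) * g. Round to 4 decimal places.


Step 1: H is diagonal, so H^(-1) * g = [-0.0689, 0.2105, -0.1048, -0.0868].
Step 2: g^T H^(-1) g = sum_i g_i^2 / H_ii
  = (-0.965)^2/14 + (1.4735)^2/7 + (-1.1525)^2/11 + (-1.3026)^2/15
  = 0.0665 + 0.3102 + 0.1208 + 0.1131 = 0.6106
Step 3: Objective decrease = 0.5 * g^T H^(-1) g = 0.3053


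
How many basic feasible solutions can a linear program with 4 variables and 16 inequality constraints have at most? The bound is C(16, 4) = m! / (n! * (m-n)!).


Each vertex corresponds to some choice of n active constraints out of m, so the number of vertices is at most C(m, n) = m! / (n!(m-n)!).
m = 16, n = 4
Numerator: 16 * 15 * 14 * 13
Denominator: 4! = 24
C(16, 4) = 1820


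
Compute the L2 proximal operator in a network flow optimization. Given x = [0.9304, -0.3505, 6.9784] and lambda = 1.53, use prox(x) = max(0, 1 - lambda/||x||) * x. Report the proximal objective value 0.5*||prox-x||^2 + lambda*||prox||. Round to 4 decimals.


Step 1: Compute ||x||.
||x|| = 7.0489
Step 2: Compute scaling factor.
scale = max(0, 1 - 1.53/7.0489) = 0.7829
Step 3: prox(x) = [0.7285, -0.2744, 5.4637]
||prox(x)|| = 5.5189
Step 4: Proximal objective.
0.5*||prox-x||^2 = 1.1705
lambda*||prox|| = 8.4439
Total = 9.6143


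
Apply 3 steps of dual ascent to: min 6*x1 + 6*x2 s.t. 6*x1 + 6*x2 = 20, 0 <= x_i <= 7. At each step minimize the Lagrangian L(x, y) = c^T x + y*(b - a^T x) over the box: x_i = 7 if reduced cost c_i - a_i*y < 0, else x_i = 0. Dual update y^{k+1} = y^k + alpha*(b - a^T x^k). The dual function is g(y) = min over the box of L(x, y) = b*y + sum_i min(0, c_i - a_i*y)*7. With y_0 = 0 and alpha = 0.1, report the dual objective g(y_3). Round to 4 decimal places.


Dual ascent for LP: min 6*x1 + 6*x2, 6*x1 + 6*x2 = 20, 0 <= x_i <= 7
Step 1: y^k = 0.0, reduced costs: (6.0, 6.0)
  x^k = (0.0, 0.0), subgradient = b - a^T x = 20.0
  y^{k+1} = 0.0 + 0.1*20.0 = 2.0
Step 2: y^k = 2.0, reduced costs: (-6.0, -6.0)
  x^k = (7.0, 7.0), subgradient = b - a^T x = -64.0
  y^{k+1} = 2.0 + 0.1*-64.0 = -4.4
Step 3: y^k = -4.4, reduced costs: (32.4, 32.4)
  x^k = (0.0, 0.0), subgradient = b - a^T x = 20.0
  y^{k+1} = -4.4 + 0.1*20.0 = -2.4
Dual objective at y_3 = -2.4: reduced costs (20.4, 20.4), box minimizer x = (0.0, 0.0)
g(y_3) = b*y + (c1 - a1*y)*x1 + (c2 - a2*y)*x2 = 20*(-2.4) + 20.4*0.0 + 20.4*0.0 = -48.0 + 0.0 + 0.0 = -48.0


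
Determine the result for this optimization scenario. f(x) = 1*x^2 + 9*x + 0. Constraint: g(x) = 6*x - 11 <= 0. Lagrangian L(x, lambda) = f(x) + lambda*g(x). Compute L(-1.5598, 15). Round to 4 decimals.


Step 1: Evaluate f(x).
f(-1.5598) = 1*(-1.5598)^2 + 9*(-1.5598) + 0 = -11.6052
Step 2: Evaluate g(x).
g(-1.5598) = 6*-1.5598 - 11 = -20.3588
Step 3: Compute Lagrangian.
L = -11.6052 + 15*-20.3588 = -316.9872


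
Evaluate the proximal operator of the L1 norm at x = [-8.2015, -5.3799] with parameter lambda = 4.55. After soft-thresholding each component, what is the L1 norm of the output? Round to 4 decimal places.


Soft-thresholding with lambda = 4.55:
prox(-8.2015) = sign(-8.2015)*max(|-8.2015| - 4.55, 0) = -3.6515
prox(-5.3799) = sign(-5.3799)*max(|-5.3799| - 4.55, 0) = -0.8299
prox(x) = [-3.6515, -0.8299]
||prox(x)||_1 = 3.6515 + 0.8299 = 4.4814


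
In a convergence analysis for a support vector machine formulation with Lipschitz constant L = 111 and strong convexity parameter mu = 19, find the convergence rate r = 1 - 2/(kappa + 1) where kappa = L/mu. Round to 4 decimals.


Step 1: Compute the condition number.
kappa = L/mu = 111/19 = 5.8421
Step 2: Compute the convergence rate.
r = 1 - 2/(kappa + 1) = 1 - 2*mu/(L + mu) = (L - mu)/(L + mu) = 92/130 = 0.7077


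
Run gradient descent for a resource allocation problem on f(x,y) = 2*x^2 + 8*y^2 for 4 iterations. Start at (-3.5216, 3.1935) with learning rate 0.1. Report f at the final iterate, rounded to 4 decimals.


Gradient descent on f(x,y) = 2*x^2 + 8*y^2.
Starting point: (-3.5216, 3.1935), alpha = 0.1
Step 1: grad_x = 2*2*-3.5216 = -14.0864, grad_y = 2*8*3.1935 = 51.096
  x_1 = -3.5216 - 0.1*-14.0864 = -2.113
  y_1 = 3.1935 - 0.1*51.096 = -1.9161
Step 2: grad_x = 2*2*-2.113 = -8.4518, grad_y = 2*8*-1.9161 = -30.6576
  x_2 = -2.113 - 0.1*-8.4518 = -1.2678
  y_2 = -1.9161 - 0.1*-30.6576 = 1.1497
Step 3: grad_x = 2*2*-1.2678 = -5.0711, grad_y = 2*8*1.1497 = 18.3946
  x_3 = -1.2678 - 0.1*-5.0711 = -0.7607
  y_3 = 1.1497 - 0.1*18.3946 = -0.6898
Step 4: grad_x = 2*2*-0.7607 = -3.0427, grad_y = 2*8*-0.6898 = -11.0367
  x_4 = -0.7607 - 0.1*-3.0427 = -0.4564
  y_4 = -0.6898 - 0.1*-11.0367 = 0.4139
f(-0.4564, 0.4139) = 2*(-0.4564)^2 + 8*0.4139^2 = 1.787


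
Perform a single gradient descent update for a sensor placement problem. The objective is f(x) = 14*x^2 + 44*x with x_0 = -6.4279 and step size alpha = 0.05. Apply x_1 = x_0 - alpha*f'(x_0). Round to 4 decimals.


We compute the gradient at x_0 and apply the update.
f'(x) = 28*x + 44
f'(-6.4279) = 28*-6.4279 + 44 = -135.9812
x_1 = -6.4279 - 0.05*-135.9812 = 0.3712


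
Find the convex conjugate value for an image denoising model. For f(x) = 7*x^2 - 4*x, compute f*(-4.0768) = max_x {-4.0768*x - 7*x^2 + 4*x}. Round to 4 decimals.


f*(y) = sup_x {y*x - a*x^2 - b*x} = sup_x {(y-b)*x - a*x^2}
FOC: (y - b) - 2a*x = 0 => x* = (y - b)/(2a)
x* = (-4.0768 + 4)/(2*7) = -0.0055
f*(-4.0768) = (y-b)^2/(4a) = (-4.0768 + 4)^2/(4*7)
= 0.0059/28 = 0.0002


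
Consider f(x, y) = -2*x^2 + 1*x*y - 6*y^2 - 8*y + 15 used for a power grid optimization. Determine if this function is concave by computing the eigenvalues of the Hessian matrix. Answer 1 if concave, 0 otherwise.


The Hessian of f(x,y) = -2*x^2 + 1*x*y - 6*y^2 - 8*y + 15 is:
H = [[-4, 1], [1, -12]]
Trace = -4 - 12 = -16
Determinant = -4*-12 - (1)^2 = 47
Discriminant = (-16)^2 - 4*47 = 68.0
Eigenvalues: lambda_1 = -12.1231, lambda_2 = -3.8769
The function is concave.

1


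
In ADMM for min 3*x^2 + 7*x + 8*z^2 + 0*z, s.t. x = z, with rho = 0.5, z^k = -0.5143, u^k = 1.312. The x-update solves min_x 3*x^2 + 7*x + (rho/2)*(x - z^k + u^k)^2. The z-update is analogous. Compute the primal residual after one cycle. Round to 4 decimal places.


ADMM iteration with rho = 0.5, z^k = -0.5143, u^k = 1.312
Step 1: x-update.
Minimize 3*x^2 + 7*x + (0.5/2)*(x + 0.5143 + 1.312)^2
FOC: (2*3 + 0.5)*x = -7 + 0.5*(-0.5143 - 1.312)
x^{k+1} = -1.2174
Step 2: z-update.
Minimize 8*z^2 + 0*z + (0.5/2)*(-1.2174 - z + 1.312)^2
FOC: (2*8 + 0.5)*z = 0 + 0.5*(-1.2174 + 1.312)
z^{k+1} = 0.0029
Step 3: u-update.
u^{k+1} = 1.312 - 1.2174 - 0.0029 = 0.0917
Step 4: Primal residual = |-1.2174 - 0.0029| = 1.2203


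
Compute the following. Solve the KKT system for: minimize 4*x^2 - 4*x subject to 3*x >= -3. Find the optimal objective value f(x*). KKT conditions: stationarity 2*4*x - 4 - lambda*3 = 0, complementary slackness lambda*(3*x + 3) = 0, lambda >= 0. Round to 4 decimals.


Step 1: Try lambda = 0 (constraint inactive).
Stationarity: 2*4*x - 4 = 0
x* = 4/(2*4) = 0.5
Check constraint: 3*0.5 = 1.5 >= -3 -- satisfied.
Step 2: Compute optimal value.
f(x*) = 4*0.5^2 - 4*0.5 = -1.0


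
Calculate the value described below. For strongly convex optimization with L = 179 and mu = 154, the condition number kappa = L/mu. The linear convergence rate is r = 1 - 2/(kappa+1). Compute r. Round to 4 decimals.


Step 1: Compute the condition number.
kappa = L/mu = 179/154 = 1.1623
Step 2: Compute the convergence rate.
r = 1 - 2/(kappa + 1) = 1 - 2*mu/(L + mu) = (L - mu)/(L + mu) = 25/333 = 0.0751


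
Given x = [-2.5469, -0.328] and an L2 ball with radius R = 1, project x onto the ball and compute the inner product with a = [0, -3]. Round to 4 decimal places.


Step 1: Compute ||x|| (intermediates to 6 decimals).
||x|| = sqrt((-2.5469)^2 + (-0.328)^2) = 2.567934
Step 2: Project.
Since ||x|| > R, scale = R/||x|| = 1/2.567934 = 0.389418, proj(x) = scale * x
proj(x) = [-0.991809, -0.127729]
Step 3: Dot product.
a^T * proj(x) = 0*(-0.991809) - 3*(-0.127729) = 0.3832


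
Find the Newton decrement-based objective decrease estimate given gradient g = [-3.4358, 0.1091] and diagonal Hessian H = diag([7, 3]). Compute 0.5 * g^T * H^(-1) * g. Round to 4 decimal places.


Step 1: H is diagonal, so H^(-1) * g = [-0.4908, 0.0364].
Step 2: g^T H^(-1) g = sum_i g_i^2 / H_ii
  = (-3.4358)^2/7 + (0.1091)^2/3
  = 1.6864 + 0.004 = 1.6904
Step 3: Objective decrease = 0.5 * g^T H^(-1) g = 0.8452


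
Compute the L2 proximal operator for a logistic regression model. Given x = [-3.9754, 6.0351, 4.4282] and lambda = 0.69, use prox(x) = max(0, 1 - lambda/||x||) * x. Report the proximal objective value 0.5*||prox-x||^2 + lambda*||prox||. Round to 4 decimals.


Step 1: Compute ||x||.
||x|| = 8.4756
Step 2: Compute scaling factor.
scale = max(0, 1 - 0.69/8.4756) = 0.9186
Step 3: prox(x) = [-3.6518, 5.5438, 4.0677]
||prox(x)|| = 7.7856
Step 4: Proximal objective.
0.5*||prox-x||^2 = 0.2381
lambda*||prox|| = 5.3721
Total = 5.6101


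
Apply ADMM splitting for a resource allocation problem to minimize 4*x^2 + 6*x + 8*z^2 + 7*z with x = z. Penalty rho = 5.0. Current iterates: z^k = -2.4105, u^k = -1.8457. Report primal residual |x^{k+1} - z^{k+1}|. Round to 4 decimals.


ADMM iteration with rho = 5.0, z^k = -2.4105, u^k = -1.8457
Step 1: x-update.
Minimize 4*x^2 + 6*x + (5.0/2)*(x + 2.4105 - 1.8457)^2
FOC: (2*4 + 5.0)*x = -6 + 5.0*(-2.4105 + 1.8457)
x^{k+1} = -0.6788
Step 2: z-update.
Minimize 8*z^2 + 7*z + (5.0/2)*(-0.6788 - z - 1.8457)^2
FOC: (2*8 + 5.0)*z = -7 + 5.0*(-0.6788 - 1.8457)
z^{k+1} = -0.9344
Step 3: u-update.
u^{k+1} = -1.8457 - 0.6788 + 0.9344 = -1.5901
Step 4: Primal residual = |-0.6788 + 0.9344| = 0.2556


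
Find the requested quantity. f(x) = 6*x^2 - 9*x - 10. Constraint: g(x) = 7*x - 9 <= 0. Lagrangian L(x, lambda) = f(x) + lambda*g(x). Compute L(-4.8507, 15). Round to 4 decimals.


Step 1: Evaluate f(x).
f(-4.8507) = 6*(-4.8507)^2 - 9*(-4.8507) - 10 = 174.832
Step 2: Evaluate g(x).
g(-4.8507) = 7*-4.8507 - 9 = -42.9549
Step 3: Compute Lagrangian.
L = 174.832 + 15*-42.9549 = -469.4915


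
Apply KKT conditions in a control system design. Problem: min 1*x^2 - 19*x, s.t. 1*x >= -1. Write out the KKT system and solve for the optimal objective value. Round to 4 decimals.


Step 1: Try lambda = 0 (constraint inactive).
Stationarity: 2*1*x - 19 = 0
x* = 19/(2*1) = 9.5
Check constraint: 1*9.5 = 9.5 >= -1 -- satisfied.
Step 2: Compute optimal value.
f(x*) = 1*9.5^2 - 19*9.5 = -90.25


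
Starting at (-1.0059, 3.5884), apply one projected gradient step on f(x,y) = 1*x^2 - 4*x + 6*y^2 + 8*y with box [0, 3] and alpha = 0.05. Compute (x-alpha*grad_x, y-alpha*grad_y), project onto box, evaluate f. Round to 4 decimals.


Step 1: Compute gradient at (-1.0059, 3.5884).
grad_x = 2*1*-1.0059 - 4 = -6.0118
grad_y = 2*6*3.5884 + 8 = 51.0608
Step 2: Gradient step.
x_raw = -1.0059 - 0.05*-6.0118 = -0.7053
y_raw = 3.5884 - 0.05*51.0608 = 1.0354
Step 3: Project onto [0, 3].
x_proj = clip(-0.7053) = 0.0
y_proj = clip(1.0354) = 1.0354
Step 4: Evaluate f.
f(0.0, 1.0354) = 14.7147


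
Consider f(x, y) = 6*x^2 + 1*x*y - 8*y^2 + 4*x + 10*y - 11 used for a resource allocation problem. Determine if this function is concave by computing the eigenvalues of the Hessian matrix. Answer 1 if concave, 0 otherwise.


The Hessian of f(x,y) = 6*x^2 + 1*x*y - 8*y^2 + 4*x + 10*y - 11 is:
H = [[12, 1], [1, -16]]
Trace = 12 - 16 = -4
Determinant = 12*-16 - (1)^2 = -193
Discriminant = (-4)^2 - 4*-193 = 788.0
Eigenvalues: lambda_1 = -16.0357, lambda_2 = 12.0357
The function is not concave.

0


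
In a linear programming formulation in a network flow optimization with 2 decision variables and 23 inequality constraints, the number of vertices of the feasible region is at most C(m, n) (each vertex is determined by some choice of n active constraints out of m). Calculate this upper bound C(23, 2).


Each vertex corresponds to some choice of n active constraints out of m, so the number of vertices is at most C(m, n) = m! / (n!(m-n)!).
m = 23, n = 2
Numerator: 23 * 22
Denominator: 2! = 2
C(23, 2) = 253


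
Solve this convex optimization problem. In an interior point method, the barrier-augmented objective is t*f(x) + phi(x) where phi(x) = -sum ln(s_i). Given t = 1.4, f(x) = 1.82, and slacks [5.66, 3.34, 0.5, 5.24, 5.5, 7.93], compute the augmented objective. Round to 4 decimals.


Step 1: Compute log-barrier.
ln values: [1.7334, 1.206, -0.6931, 1.6563, 1.7047, 2.0707]
phi = -(1.7334 + 1.206 - 0.6931 + 1.6563 + 1.7047 + 2.0707) = -7.678
Step 2: Compute augmented objective.
t*f(x) = 1.4*1.82 = 2.548
Total = 2.548 - 7.678 = -5.13


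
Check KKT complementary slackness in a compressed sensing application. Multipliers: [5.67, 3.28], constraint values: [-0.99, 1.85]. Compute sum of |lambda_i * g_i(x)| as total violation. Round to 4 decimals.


KKT complementary slackness check:
lambda_1 * g_1 = 5.67 * -0.99 = -5.6133
lambda_2 * g_2 = 3.28 * 1.85 = 6.068
Total violation = 5.6133 + 6.068 = 11.6813


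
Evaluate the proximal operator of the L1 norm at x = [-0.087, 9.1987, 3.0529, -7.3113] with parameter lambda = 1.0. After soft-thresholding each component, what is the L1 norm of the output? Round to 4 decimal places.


Soft-thresholding with lambda = 1.0:
prox(-0.087) = sign(-0.087)*max(|-0.087| - 1.0, 0) = 0.0
prox(9.1987) = sign(9.1987)*max(|9.1987| - 1.0, 0) = 8.1987
prox(3.0529) = sign(3.0529)*max(|3.0529| - 1.0, 0) = 2.0529
prox(-7.3113) = sign(-7.3113)*max(|-7.3113| - 1.0, 0) = -6.3113
prox(x) = [0.0, 8.1987, 2.0529, -6.3113]
||prox(x)||_1 = 0.0 + 8.1987 + 2.0529 + 6.3113 = 16.5629


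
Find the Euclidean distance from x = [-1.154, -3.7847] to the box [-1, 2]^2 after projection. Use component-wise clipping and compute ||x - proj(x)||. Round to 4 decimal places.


Project each component onto [-1, 2].
clip(-1.154) = -1.0, clip(-3.7847) = -1.0
Projection = [-1.0, -1.0]
Squared diffs: [0.0237, 7.7546]
Distance = sqrt(7.7783) = 2.789


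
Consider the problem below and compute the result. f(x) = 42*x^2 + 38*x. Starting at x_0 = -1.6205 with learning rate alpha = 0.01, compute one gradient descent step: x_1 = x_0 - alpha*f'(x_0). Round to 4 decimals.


We compute the gradient at x_0 and apply the update.
f'(x) = 84*x + 38
f'(-1.6205) = 84*-1.6205 + 38 = -98.122
x_1 = -1.6205 - 0.01*-98.122 = -0.6393
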